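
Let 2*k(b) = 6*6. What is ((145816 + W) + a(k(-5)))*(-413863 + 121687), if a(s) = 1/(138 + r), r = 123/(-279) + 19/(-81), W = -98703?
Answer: -2373287416884936/172411 ≈ -1.3765e+10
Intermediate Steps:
k(b) = 18 (k(b) = (6*6)/2 = (½)*36 = 18)
r = -1696/2511 (r = 123*(-1/279) + 19*(-1/81) = -41/93 - 19/81 = -1696/2511 ≈ -0.67543)
a(s) = 2511/344822 (a(s) = 1/(138 - 1696/2511) = 1/(344822/2511) = 2511/344822)
((145816 + W) + a(k(-5)))*(-413863 + 121687) = ((145816 - 98703) + 2511/344822)*(-413863 + 121687) = (47113 + 2511/344822)*(-292176) = (16245601397/344822)*(-292176) = -2373287416884936/172411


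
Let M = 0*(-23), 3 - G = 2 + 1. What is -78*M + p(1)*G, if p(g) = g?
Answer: 0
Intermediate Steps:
G = 0 (G = 3 - (2 + 1) = 3 - 1*3 = 3 - 3 = 0)
M = 0
-78*M + p(1)*G = -78*0 + 1*0 = 0 + 0 = 0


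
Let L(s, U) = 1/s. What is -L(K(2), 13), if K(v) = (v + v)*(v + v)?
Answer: -1/16 ≈ -0.062500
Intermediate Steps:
K(v) = 4*v**2 (K(v) = (2*v)*(2*v) = 4*v**2)
-L(K(2), 13) = -1/(4*2**2) = -1/(4*4) = -1/16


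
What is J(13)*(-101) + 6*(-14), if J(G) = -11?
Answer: 1027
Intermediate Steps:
J(13)*(-101) + 6*(-14) = -11*(-101) + 6*(-14) = 1111 - 84 = 1027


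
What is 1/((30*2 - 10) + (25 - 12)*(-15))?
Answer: -1/145 ≈ -0.0068966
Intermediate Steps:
1/((30*2 - 10) + (25 - 12)*(-15)) = 1/((60 - 10) + 13*(-15)) = 1/(50 - 195) = 1/(-145) = -1/145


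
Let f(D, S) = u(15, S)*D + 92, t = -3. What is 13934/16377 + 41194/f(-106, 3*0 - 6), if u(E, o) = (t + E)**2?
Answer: -231613745/124235922 ≈ -1.8643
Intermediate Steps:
u(E, o) = (-3 + E)**2
f(D, S) = 92 + 144*D (f(D, S) = (-3 + 15)**2*D + 92 = 12**2*D + 92 = 144*D + 92 = 92 + 144*D)
13934/16377 + 41194/f(-106, 3*0 - 6) = 13934/16377 + 41194/(92 + 144*(-106)) = 13934*(1/16377) + 41194/(92 - 15264) = 13934/16377 + 41194/(-15172) = 13934/16377 + 41194*(-1/15172) = 13934/16377 - 20597/7586 = -231613745/124235922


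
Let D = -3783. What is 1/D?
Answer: -1/3783 ≈ -0.00026434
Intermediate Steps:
1/D = 1/(-3783) = -1/3783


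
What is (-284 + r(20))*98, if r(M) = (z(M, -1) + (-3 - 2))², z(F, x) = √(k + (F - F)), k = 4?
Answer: -26950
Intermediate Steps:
z(F, x) = 2 (z(F, x) = √(4 + (F - F)) = √(4 + 0) = √4 = 2)
r(M) = 9 (r(M) = (2 + (-3 - 2))² = (2 - 5)² = (-3)² = 9)
(-284 + r(20))*98 = (-284 + 9)*98 = -275*98 = -26950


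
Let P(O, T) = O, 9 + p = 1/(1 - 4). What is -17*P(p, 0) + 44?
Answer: 608/3 ≈ 202.67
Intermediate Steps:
p = -28/3 (p = -9 + 1/(1 - 4) = -9 + 1/(-3) = -9 - ⅓ = -28/3 ≈ -9.3333)
-17*P(p, 0) + 44 = -17*(-28/3) + 44 = 476/3 + 44 = 608/3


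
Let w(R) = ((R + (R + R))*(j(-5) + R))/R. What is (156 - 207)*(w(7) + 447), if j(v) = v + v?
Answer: -22338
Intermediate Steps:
j(v) = 2*v
w(R) = -30 + 3*R (w(R) = ((R + (R + R))*(2*(-5) + R))/R = ((R + 2*R)*(-10 + R))/R = ((3*R)*(-10 + R))/R = (3*R*(-10 + R))/R = -30 + 3*R)
(156 - 207)*(w(7) + 447) = (156 - 207)*((-30 + 3*7) + 447) = -51*((-30 + 21) + 447) = -51*(-9 + 447) = -51*438 = -22338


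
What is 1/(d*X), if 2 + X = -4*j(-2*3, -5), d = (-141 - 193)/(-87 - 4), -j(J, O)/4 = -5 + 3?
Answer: -91/11356 ≈ -0.0080134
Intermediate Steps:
j(J, O) = 8 (j(J, O) = -4*(-5 + 3) = -4*(-2) = 8)
d = 334/91 (d = -334/(-91) = -334*(-1/91) = 334/91 ≈ 3.6703)
X = -34 (X = -2 - 4*8 = -2 - 32 = -34)
1/(d*X) = 1/((334/91)*(-34)) = 1/(-11356/91) = -91/11356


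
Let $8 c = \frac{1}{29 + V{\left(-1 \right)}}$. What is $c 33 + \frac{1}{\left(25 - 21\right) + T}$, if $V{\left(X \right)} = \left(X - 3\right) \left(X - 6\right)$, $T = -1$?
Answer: $\frac{185}{456} \approx 0.4057$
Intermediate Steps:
$V{\left(X \right)} = \left(-6 + X\right) \left(-3 + X\right)$ ($V{\left(X \right)} = \left(-3 + X\right) \left(-6 + X\right) = \left(-6 + X\right) \left(-3 + X\right)$)
$c = \frac{1}{456}$ ($c = \frac{1}{8 \left(29 + \left(18 + \left(-1\right)^{2} - -9\right)\right)} = \frac{1}{8 \left(29 + \left(18 + 1 + 9\right)\right)} = \frac{1}{8 \left(29 + 28\right)} = \frac{1}{8 \cdot 57} = \frac{1}{8} \cdot \frac{1}{57} = \frac{1}{456} \approx 0.002193$)
$c 33 + \frac{1}{\left(25 - 21\right) + T} = \frac{1}{456} \cdot 33 + \frac{1}{\left(25 - 21\right) - 1} = \frac{11}{152} + \frac{1}{4 - 1} = \frac{11}{152} + \frac{1}{3} = \frac{185}{456}$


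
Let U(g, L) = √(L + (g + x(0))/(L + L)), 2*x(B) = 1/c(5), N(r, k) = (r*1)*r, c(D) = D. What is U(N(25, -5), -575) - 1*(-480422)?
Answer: 480422 + I*√761156365/1150 ≈ 4.8042e+5 + 23.99*I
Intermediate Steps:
N(r, k) = r² (N(r, k) = r*r = r²)
x(B) = ⅒ (x(B) = (½)/5 = (½)*(⅕) = ⅒)
U(g, L) = √(L + (⅒ + g)/(2*L)) (U(g, L) = √(L + (g + ⅒)/(L + L)) = √(L + (⅒ + g)/((2*L))) = √(L + (⅒ + g)*(1/(2*L))) = √(L + (⅒ + g)/(2*L)))
U(N(25, -5), -575) - 1*(-480422) = √5*√((1 + 10*25² + 20*(-575)²)/(-575))/10 - 1*(-480422) = √5*√(-(1 + 10*625 + 20*330625)/575)/10 + 480422 = √5*√(-(1 + 6250 + 6612500)/575)/10 + 480422 = √5*√(-1/575*6618751)/10 + 480422 = √5*√(-6618751/575)/10 + 480422 = √5*(I*√152231273/115)/10 + 480422 = I*√761156365/1150 + 480422 = 480422 + I*√761156365/1150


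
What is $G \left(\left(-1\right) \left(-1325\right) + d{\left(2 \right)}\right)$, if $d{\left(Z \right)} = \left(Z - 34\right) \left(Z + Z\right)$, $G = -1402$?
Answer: $-1678194$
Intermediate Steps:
$d{\left(Z \right)} = 2 Z \left(-34 + Z\right)$ ($d{\left(Z \right)} = \left(-34 + Z\right) 2 Z = 2 Z \left(-34 + Z\right)$)
$G \left(\left(-1\right) \left(-1325\right) + d{\left(2 \right)}\right) = - 1402 \left(\left(-1\right) \left(-1325\right) + 2 \cdot 2 \left(-34 + 2\right)\right) = - 1402 \left(1325 + 2 \cdot 2 \left(-32\right)\right) = - 1402 \left(1325 - 128\right) = \left(-1402\right) 1197 = -1678194$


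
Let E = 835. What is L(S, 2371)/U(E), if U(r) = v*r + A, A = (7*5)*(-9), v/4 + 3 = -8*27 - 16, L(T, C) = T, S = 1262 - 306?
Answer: -956/785215 ≈ -0.0012175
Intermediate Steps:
S = 956
v = -940 (v = -12 + 4*(-8*27 - 16) = -12 + 4*(-216 - 16) = -12 + 4*(-232) = -12 - 928 = -940)
A = -315 (A = 35*(-9) = -315)
U(r) = -315 - 940*r (U(r) = -940*r - 315 = -315 - 940*r)
L(S, 2371)/U(E) = 956/(-315 - 940*835) = 956/(-315 - 784900) = 956/(-785215) = 956*(-1/785215) = -956/785215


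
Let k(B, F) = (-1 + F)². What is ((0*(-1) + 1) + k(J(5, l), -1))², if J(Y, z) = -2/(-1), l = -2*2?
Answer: 25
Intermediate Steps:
l = -4
J(Y, z) = 2 (J(Y, z) = -2*(-1) = 2)
((0*(-1) + 1) + k(J(5, l), -1))² = ((0*(-1) + 1) + (-1 - 1)²)² = ((0 + 1) + (-2)²)² = (1 + 4)² = 5² = 25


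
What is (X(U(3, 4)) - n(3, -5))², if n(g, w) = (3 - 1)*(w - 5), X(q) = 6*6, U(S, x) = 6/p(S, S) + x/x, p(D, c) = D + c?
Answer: 3136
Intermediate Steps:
U(S, x) = 1 + 3/S (U(S, x) = 6/(S + S) + x/x = 6/((2*S)) + 1 = 6*(1/(2*S)) + 1 = 3/S + 1 = 1 + 3/S)
X(q) = 36
n(g, w) = -10 + 2*w (n(g, w) = 2*(-5 + w) = -10 + 2*w)
(X(U(3, 4)) - n(3, -5))² = (36 - (-10 + 2*(-5)))² = (36 - (-10 - 10))² = (36 - 1*(-20))² = (36 + 20)² = 56² = 3136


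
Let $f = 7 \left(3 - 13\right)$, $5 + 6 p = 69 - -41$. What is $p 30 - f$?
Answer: $595$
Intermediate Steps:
$p = \frac{35}{2}$ ($p = - \frac{5}{6} + \frac{69 - -41}{6} = - \frac{5}{6} + \frac{69 + 41}{6} = - \frac{5}{6} + \frac{1}{6} \cdot 110 = - \frac{5}{6} + \frac{55}{3} = \frac{35}{2} \approx 17.5$)
$f = -70$ ($f = 7 \left(-10\right) = -70$)
$p 30 - f = \frac{35}{2} \cdot 30 - -70 = 525 + 70 = 595$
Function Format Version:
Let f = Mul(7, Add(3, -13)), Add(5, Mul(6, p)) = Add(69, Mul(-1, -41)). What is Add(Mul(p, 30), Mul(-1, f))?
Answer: 595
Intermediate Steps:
p = Rational(35, 2) (p = Add(Rational(-5, 6), Mul(Rational(1, 6), Add(69, Mul(-1, -41)))) = Add(Rational(-5, 6), Mul(Rational(1, 6), Add(69, 41))) = Add(Rational(-5, 6), Mul(Rational(1, 6), 110)) = Add(Rational(-5, 6), Rational(55, 3)) = Rational(35, 2) ≈ 17.500)
f = -70 (f = Mul(7, -10) = -70)
Add(Mul(p, 30), Mul(-1, f)) = Add(Mul(Rational(35, 2), 30), Mul(-1, -70)) = Add(525, 70) = 595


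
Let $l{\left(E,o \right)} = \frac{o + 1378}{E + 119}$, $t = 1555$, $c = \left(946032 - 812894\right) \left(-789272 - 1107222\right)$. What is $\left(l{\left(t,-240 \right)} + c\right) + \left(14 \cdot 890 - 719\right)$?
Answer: $- \frac{211338655182178}{837} \approx -2.525 \cdot 10^{11}$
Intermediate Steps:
$c = -252495418172$ ($c = 133138 \left(-1896494\right) = -252495418172$)
$l{\left(E,o \right)} = \frac{1378 + o}{119 + E}$
$\left(l{\left(t,-240 \right)} + c\right) + \left(14 \cdot 890 - 719\right) = \left(\frac{1378 - 240}{119 + 1555} - 252495418172\right) + \left(14 \cdot 890 - 719\right) = \left(\frac{1}{1674} \cdot 1138 - 252495418172\right) + \left(12460 - 719\right) = \left(\frac{1}{1674} \cdot 1138 - 252495418172\right) + 11741 = \left(\frac{569}{837} - 252495418172\right) + 11741 = - \frac{211338665009395}{837} + 11741 = - \frac{211338655182178}{837}$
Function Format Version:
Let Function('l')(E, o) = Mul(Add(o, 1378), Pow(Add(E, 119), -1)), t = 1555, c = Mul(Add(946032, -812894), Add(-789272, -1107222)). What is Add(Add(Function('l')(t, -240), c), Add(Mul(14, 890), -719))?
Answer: Rational(-211338655182178, 837) ≈ -2.5250e+11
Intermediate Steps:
c = -252495418172 (c = Mul(133138, -1896494) = -252495418172)
Function('l')(E, o) = Mul(Pow(Add(119, E), -1), Add(1378, o)) (Function('l')(E, o) = Mul(Add(1378, o), Pow(Add(119, E), -1)) = Mul(Pow(Add(119, E), -1), Add(1378, o)))
Add(Add(Function('l')(t, -240), c), Add(Mul(14, 890), -719)) = Add(Add(Mul(Pow(Add(119, 1555), -1), Add(1378, -240)), -252495418172), Add(Mul(14, 890), -719)) = Add(Add(Mul(Pow(1674, -1), 1138), -252495418172), Add(12460, -719)) = Add(Add(Mul(Rational(1, 1674), 1138), -252495418172), 11741) = Add(Add(Rational(569, 837), -252495418172), 11741) = Add(Rational(-211338665009395, 837), 11741) = Rational(-211338655182178, 837)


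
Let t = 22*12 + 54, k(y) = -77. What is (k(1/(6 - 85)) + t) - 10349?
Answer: -10108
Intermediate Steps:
t = 318 (t = 264 + 54 = 318)
(k(1/(6 - 85)) + t) - 10349 = (-77 + 318) - 10349 = 241 - 10349 = -10108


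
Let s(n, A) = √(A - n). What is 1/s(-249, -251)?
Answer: -I*√2/2 ≈ -0.70711*I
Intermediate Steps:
1/s(-249, -251) = 1/(√(-251 - 1*(-249))) = 1/(√(-251 + 249)) = 1/(√(-2)) = 1/(I*√2) = -I*√2/2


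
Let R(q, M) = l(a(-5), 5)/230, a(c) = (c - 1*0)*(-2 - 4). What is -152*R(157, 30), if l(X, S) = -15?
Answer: 228/23 ≈ 9.9130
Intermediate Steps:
a(c) = -6*c (a(c) = (c + 0)*(-6) = c*(-6) = -6*c)
R(q, M) = -3/46 (R(q, M) = -15/230 = -15*1/230 = -3/46)
-152*R(157, 30) = -152*(-3/46) = 228/23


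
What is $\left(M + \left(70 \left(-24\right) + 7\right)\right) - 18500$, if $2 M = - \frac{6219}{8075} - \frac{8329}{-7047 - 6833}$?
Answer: $- \frac{904407817809}{44832400} \approx -20173.0$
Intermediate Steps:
$M = - \frac{3812609}{44832400}$ ($M = \frac{- \frac{6219}{8075} - \frac{8329}{-7047 - 6833}}{2} = \frac{\left(-6219\right) \frac{1}{8075} - \frac{8329}{-7047 - 6833}}{2} = \frac{- \frac{6219}{8075} - \frac{8329}{-13880}}{2} = \frac{- \frac{6219}{8075} - - \frac{8329}{13880}}{2} = \frac{- \frac{6219}{8075} + \frac{8329}{13880}}{2} = \frac{1}{2} \left(- \frac{3812609}{22416200}\right) = - \frac{3812609}{44832400} \approx -0.085041$)
$\left(M + \left(70 \left(-24\right) + 7\right)\right) - 18500 = \left(- \frac{3812609}{44832400} + \left(70 \left(-24\right) + 7\right)\right) - 18500 = \left(- \frac{3812609}{44832400} + \left(-1680 + 7\right)\right) - 18500 = \left(- \frac{3812609}{44832400} - 1673\right) - 18500 = - \frac{75008417809}{44832400} - 18500 = - \frac{904407817809}{44832400}$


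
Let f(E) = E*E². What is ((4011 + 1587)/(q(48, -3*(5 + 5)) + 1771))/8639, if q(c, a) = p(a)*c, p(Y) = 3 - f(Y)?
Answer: 5598/11212687685 ≈ 4.9926e-7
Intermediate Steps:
f(E) = E³
p(Y) = 3 - Y³
q(c, a) = c*(3 - a³) (q(c, a) = (3 - a³)*c = c*(3 - a³))
((4011 + 1587)/(q(48, -3*(5 + 5)) + 1771))/8639 = ((4011 + 1587)/(48*(3 - (-3*(5 + 5))³) + 1771))/8639 = (5598/(48*(3 - (-3*10)³) + 1771))*(1/8639) = (5598/(48*(3 - 1*(-30)³) + 1771))*(1/8639) = (5598/(48*(3 - 1*(-27000)) + 1771))*(1/8639) = (5598/(48*(3 + 27000) + 1771))*(1/8639) = (5598/(48*27003 + 1771))*(1/8639) = (5598/(1296144 + 1771))*(1/8639) = (5598/1297915)*(1/8639) = 5598/11212687685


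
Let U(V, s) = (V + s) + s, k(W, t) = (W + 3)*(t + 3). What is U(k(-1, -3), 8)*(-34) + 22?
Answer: -522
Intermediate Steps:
k(W, t) = (3 + W)*(3 + t)
U(V, s) = V + 2*s
U(k(-1, -3), 8)*(-34) + 22 = ((9 + 3*(-1) + 3*(-3) - 1*(-3)) + 2*8)*(-34) + 22 = ((9 - 3 - 9 + 3) + 16)*(-34) + 22 = (0 + 16)*(-34) + 22 = 16*(-34) + 22 = -544 + 22 = -522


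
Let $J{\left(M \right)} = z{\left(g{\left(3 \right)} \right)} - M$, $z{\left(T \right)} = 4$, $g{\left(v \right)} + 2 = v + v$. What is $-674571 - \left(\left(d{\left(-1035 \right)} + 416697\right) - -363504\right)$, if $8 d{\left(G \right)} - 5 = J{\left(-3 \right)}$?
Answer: $- \frac{2909547}{2} \approx -1.4548 \cdot 10^{6}$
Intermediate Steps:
$g{\left(v \right)} = -2 + 2 v$ ($g{\left(v \right)} = -2 + \left(v + v\right) = -2 + 2 v$)
$J{\left(M \right)} = 4 - M$
$d{\left(G \right)} = \frac{3}{2}$ ($d{\left(G \right)} = \frac{5}{8} + \frac{4 - -3}{8} = \frac{5}{8} + \frac{4 + 3}{8} = \frac{5}{8} + \frac{1}{8} \cdot 7 = \frac{5}{8} + \frac{7}{8} = \frac{3}{2}$)
$-674571 - \left(\left(d{\left(-1035 \right)} + 416697\right) - -363504\right) = -674571 - \left(\left(\frac{3}{2} + 416697\right) - -363504\right) = -674571 - \left(\frac{833397}{2} + 363504\right) = -674571 - \frac{1560405}{2} = - \frac{2909547}{2}$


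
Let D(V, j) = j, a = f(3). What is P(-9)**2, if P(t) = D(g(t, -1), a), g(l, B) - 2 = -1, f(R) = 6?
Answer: 36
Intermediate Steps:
g(l, B) = 1 (g(l, B) = 2 - 1 = 1)
a = 6
P(t) = 6
P(-9)**2 = 6**2 = 36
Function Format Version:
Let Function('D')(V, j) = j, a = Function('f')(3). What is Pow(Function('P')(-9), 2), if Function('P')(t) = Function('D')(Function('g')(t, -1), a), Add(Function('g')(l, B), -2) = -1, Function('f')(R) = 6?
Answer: 36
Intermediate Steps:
Function('g')(l, B) = 1 (Function('g')(l, B) = Add(2, -1) = 1)
a = 6
Function('P')(t) = 6
Pow(Function('P')(-9), 2) = Pow(6, 2) = 36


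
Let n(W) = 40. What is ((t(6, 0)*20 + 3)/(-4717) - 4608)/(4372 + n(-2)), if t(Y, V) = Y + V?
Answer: -21736059/20811404 ≈ -1.0444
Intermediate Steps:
t(Y, V) = V + Y
((t(6, 0)*20 + 3)/(-4717) - 4608)/(4372 + n(-2)) = (((0 + 6)*20 + 3)/(-4717) - 4608)/(4372 + 40) = ((6*20 + 3)*(-1/4717) - 4608)/4412 = ((120 + 3)*(-1/4717) - 4608)*(1/4412) = (123*(-1/4717) - 4608)*(1/4412) = (-123/4717 - 4608)*(1/4412) = -21736059/4717*1/4412 = -21736059/20811404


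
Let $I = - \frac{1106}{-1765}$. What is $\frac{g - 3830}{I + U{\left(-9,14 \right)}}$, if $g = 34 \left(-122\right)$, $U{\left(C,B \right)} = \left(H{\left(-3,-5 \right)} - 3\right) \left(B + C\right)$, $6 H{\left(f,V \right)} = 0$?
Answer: $\frac{14081170}{25369} \approx 555.05$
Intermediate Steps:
$H{\left(f,V \right)} = 0$ ($H{\left(f,V \right)} = \frac{1}{6} \cdot 0 = 0$)
$I = \frac{1106}{1765}$ ($I = \left(-1106\right) \left(- \frac{1}{1765}\right) = \frac{1106}{1765} \approx 0.62663$)
$U{\left(C,B \right)} = - 3 B - 3 C$ ($U{\left(C,B \right)} = \left(0 - 3\right) \left(B + C\right) = - 3 \left(B + C\right) = - 3 B - 3 C$)
$g = -4148$
$\frac{g - 3830}{I + U{\left(-9,14 \right)}} = \frac{-4148 - 3830}{\frac{1106}{1765} - 15} = - \frac{7978}{\frac{1106}{1765} + \left(-42 + 27\right)} = - \frac{7978}{\frac{1106}{1765} - 15} = - \frac{7978}{- \frac{25369}{1765}} = \left(-7978\right) \left(- \frac{1765}{25369}\right) = \frac{14081170}{25369}$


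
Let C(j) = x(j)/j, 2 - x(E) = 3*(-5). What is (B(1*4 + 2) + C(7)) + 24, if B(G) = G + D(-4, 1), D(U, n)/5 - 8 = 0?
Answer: 507/7 ≈ 72.429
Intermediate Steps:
x(E) = 17 (x(E) = 2 - 3*(-5) = 2 - 1*(-15) = 2 + 15 = 17)
C(j) = 17/j
D(U, n) = 40 (D(U, n) = 40 + 5*0 = 40 + 0 = 40)
B(G) = 40 + G (B(G) = G + 40 = 40 + G)
(B(1*4 + 2) + C(7)) + 24 = ((40 + (1*4 + 2)) + 17/7) + 24 = ((40 + (4 + 2)) + 17*(⅐)) + 24 = ((40 + 6) + 17/7) + 24 = (46 + 17/7) + 24 = 339/7 + 24 = 507/7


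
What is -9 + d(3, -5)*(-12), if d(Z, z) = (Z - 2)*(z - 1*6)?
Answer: 123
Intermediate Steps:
d(Z, z) = (-6 + z)*(-2 + Z) (d(Z, z) = (-2 + Z)*(z - 6) = (-2 + Z)*(-6 + z) = (-6 + z)*(-2 + Z))
-9 + d(3, -5)*(-12) = -9 + (12 - 6*3 - 2*(-5) + 3*(-5))*(-12) = -9 + (12 - 18 + 10 - 15)*(-12) = -9 - 11*(-12) = -9 + 132 = 123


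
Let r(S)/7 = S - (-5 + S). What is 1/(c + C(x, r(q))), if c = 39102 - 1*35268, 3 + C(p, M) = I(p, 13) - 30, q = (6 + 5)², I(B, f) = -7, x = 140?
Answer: 1/3794 ≈ 0.00026357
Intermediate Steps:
q = 121 (q = 11² = 121)
r(S) = 35 (r(S) = 7*(S - (-5 + S)) = 7*(S + (5 - S)) = 7*5 = 35)
C(p, M) = -40 (C(p, M) = -3 + (-7 - 30) = -3 - 37 = -40)
c = 3834 (c = 39102 - 35268 = 3834)
1/(c + C(x, r(q))) = 1/(3834 - 40) = 1/3794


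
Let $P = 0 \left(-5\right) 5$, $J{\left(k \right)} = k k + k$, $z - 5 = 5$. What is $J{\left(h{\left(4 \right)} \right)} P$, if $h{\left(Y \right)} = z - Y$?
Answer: $0$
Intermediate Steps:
$z = 10$ ($z = 5 + 5 = 10$)
$h{\left(Y \right)} = 10 - Y$
$J{\left(k \right)} = k + k^{2}$ ($J{\left(k \right)} = k^{2} + k = k + k^{2}$)
$P = 0$ ($P = 0 \cdot 5 = 0$)
$J{\left(h{\left(4 \right)} \right)} P = \left(10 - 4\right) \left(1 + \left(10 - 4\right)\right) 0 = 6 \left(1 + 6\right) 0 = 6 \cdot 7 \cdot 0 = 42 \cdot 0 = 0$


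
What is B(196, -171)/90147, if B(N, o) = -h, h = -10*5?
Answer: 50/90147 ≈ 0.00055465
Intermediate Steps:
h = -50
B(N, o) = 50 (B(N, o) = -1*(-50) = 50)
B(196, -171)/90147 = 50/90147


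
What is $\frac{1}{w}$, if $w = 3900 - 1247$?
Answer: $\frac{1}{2653} \approx 0.00037693$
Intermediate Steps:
$w = 2653$
$\frac{1}{w} = \frac{1}{2653}$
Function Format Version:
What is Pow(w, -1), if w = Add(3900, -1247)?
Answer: Rational(1, 2653) ≈ 0.00037693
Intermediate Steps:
w = 2653
Pow(w, -1) = Pow(2653, -1) = Rational(1, 2653)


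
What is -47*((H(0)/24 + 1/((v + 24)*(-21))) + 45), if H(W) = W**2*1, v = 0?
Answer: -1065913/504 ≈ -2114.9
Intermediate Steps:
H(W) = W**2
-47*((H(0)/24 + 1/((v + 24)*(-21))) + 45) = -47*((0**2/24 + 1/((0 + 24)*(-21))) + 45) = -47*((0*(1/24) - 1/21/24) + 45) = -47*((0 + (1/24)*(-1/21)) + 45) = -47*((0 - 1/504) + 45) = -47*(-1/504 + 45) = -47*22679/504 = -1065913/504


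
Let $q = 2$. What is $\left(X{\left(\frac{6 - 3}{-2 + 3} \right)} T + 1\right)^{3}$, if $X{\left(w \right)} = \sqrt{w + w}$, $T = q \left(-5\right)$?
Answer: $1801 - 6030 \sqrt{6} \approx -12969.0$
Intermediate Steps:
$T = -10$ ($T = 2 \left(-5\right) = -10$)
$X{\left(w \right)} = \sqrt{2} \sqrt{w}$ ($X{\left(w \right)} = \sqrt{2 w} = \sqrt{2} \sqrt{w}$)
$\left(X{\left(\frac{6 - 3}{-2 + 3} \right)} T + 1\right)^{3} = \left(\sqrt{2} \sqrt{\frac{6 - 3}{-2 + 3}} \left(-10\right) + 1\right)^{3} = \left(\sqrt{2} \sqrt{\frac{3}{1}} \left(-10\right) + 1\right)^{3} = \left(\sqrt{2} \sqrt{3 \cdot 1} \left(-10\right) + 1\right)^{3} = \left(\sqrt{2} \sqrt{3} \left(-10\right) + 1\right)^{3} = \left(\sqrt{6} \left(-10\right) + 1\right)^{3} = \left(- 10 \sqrt{6} + 1\right)^{3} = \left(1 - 10 \sqrt{6}\right)^{3}$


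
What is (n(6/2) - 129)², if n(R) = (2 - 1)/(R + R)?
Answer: 597529/36 ≈ 16598.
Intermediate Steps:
n(R) = 1/(2*R)
(n(6/2) - 129)² = (1/(2*((6/2))) - 129)² = (1/(2*((6*(½)))) - 129)² = ((½)/3 - 129)² = ((½)*(⅓) - 129)² = (⅙ - 129)² = (-773/6)² = 597529/36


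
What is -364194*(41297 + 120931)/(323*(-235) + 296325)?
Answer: -14770616058/55105 ≈ -2.6805e+5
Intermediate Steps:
-364194*(41297 + 120931)/(323*(-235) + 296325) = -364194*162228/(-75905 + 296325) = -364194/(220420*(1/162228)) = -364194/55105/40557 = -364194*40557/55105 = -14770616058/55105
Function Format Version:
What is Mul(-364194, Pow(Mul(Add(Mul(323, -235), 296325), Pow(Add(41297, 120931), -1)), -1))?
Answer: Rational(-14770616058, 55105) ≈ -2.6805e+5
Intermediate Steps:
Mul(-364194, Pow(Mul(Add(Mul(323, -235), 296325), Pow(Add(41297, 120931), -1)), -1)) = Mul(-364194, Pow(Mul(Add(-75905, 296325), Pow(162228, -1)), -1)) = Mul(-364194, Pow(Mul(220420, Rational(1, 162228)), -1)) = Mul(-364194, Pow(Rational(55105, 40557), -1)) = Mul(-364194, Rational(40557, 55105)) = Rational(-14770616058, 55105)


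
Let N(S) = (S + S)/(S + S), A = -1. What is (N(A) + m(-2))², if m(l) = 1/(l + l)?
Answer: 9/16 ≈ 0.56250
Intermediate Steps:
N(S) = 1 (N(S) = (2*S)/((2*S)) = (2*S)*(1/(2*S)) = 1)
m(l) = 1/(2*l)
(N(A) + m(-2))² = (1 + (½)/(-2))² = (1 + (½)*(-½))² = (1 - ¼)² = (¾)² = 9/16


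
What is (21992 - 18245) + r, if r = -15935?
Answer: -12188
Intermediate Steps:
(21992 - 18245) + r = (21992 - 18245) - 15935 = 3747 - 15935 = -12188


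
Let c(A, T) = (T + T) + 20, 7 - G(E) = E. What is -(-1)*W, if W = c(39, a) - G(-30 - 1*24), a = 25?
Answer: 9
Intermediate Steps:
G(E) = 7 - E
c(A, T) = 20 + 2*T (c(A, T) = 2*T + 20 = 20 + 2*T)
W = 9 (W = (20 + 2*25) - (7 - (-30 - 1*24)) = (20 + 50) - (7 - (-30 - 24)) = 70 - (7 - 1*(-54)) = 70 - (7 + 54) = 70 - 1*61 = 70 - 61 = 9)
-(-1)*W = -(-1)*9 = -1*(-9) = 9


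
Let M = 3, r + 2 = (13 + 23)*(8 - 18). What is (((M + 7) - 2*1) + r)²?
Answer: 125316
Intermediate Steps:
r = -362 (r = -2 + (13 + 23)*(8 - 18) = -2 + 36*(-10) = -2 - 360 = -362)
(((M + 7) - 2*1) + r)² = (((3 + 7) - 2*1) - 362)² = ((10 - 2) - 362)² = (8 - 362)² = (-354)² = 125316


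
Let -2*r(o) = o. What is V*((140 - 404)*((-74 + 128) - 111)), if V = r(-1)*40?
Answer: 300960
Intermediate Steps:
r(o) = -o/2
V = 20 (V = -1/2*(-1)*40 = (1/2)*40 = 20)
V*((140 - 404)*((-74 + 128) - 111)) = 20*((140 - 404)*((-74 + 128) - 111)) = 20*(-264*(54 - 111)) = 20*(-264*(-57)) = 20*15048 = 300960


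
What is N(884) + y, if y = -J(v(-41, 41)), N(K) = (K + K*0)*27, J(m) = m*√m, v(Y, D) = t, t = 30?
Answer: 23868 - 30*√30 ≈ 23704.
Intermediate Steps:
v(Y, D) = 30
J(m) = m^(3/2)
N(K) = 27*K (N(K) = (K + 0)*27 = K*27 = 27*K)
y = -30*√30 (y = -30^(3/2) = -30*√30 ≈ -164.32)
N(884) + y = 27*884 - 30*√30 = 23868 - 30*√30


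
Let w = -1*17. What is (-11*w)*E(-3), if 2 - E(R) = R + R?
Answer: 1496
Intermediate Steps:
E(R) = 2 - 2*R (E(R) = 2 - (R + R) = 2 - 2*R)
w = -17
(-11*w)*E(-3) = (-11*(-17))*(2 - 2*(-3)) = 187*(2 + 6) = 187*8 = 1496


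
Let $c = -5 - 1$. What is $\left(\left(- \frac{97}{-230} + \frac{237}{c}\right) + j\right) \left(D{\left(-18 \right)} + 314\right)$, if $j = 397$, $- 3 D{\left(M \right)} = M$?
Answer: $\frac{2634304}{23} \approx 1.1454 \cdot 10^{5}$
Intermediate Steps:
$c = -6$ ($c = -5 - 1 = -6$)
$D{\left(M \right)} = - \frac{M}{3}$
$\left(\left(- \frac{97}{-230} + \frac{237}{c}\right) + j\right) \left(D{\left(-18 \right)} + 314\right) = \left(\left(- \frac{97}{-230} + \frac{237}{-6}\right) + 397\right) \left(\left(- \frac{1}{3}\right) \left(-18\right) + 314\right) = \left(\left(\left(-97\right) \left(- \frac{1}{230}\right) + 237 \left(- \frac{1}{6}\right)\right) + 397\right) \left(6 + 314\right) = \left(\left(\frac{97}{230} - \frac{79}{2}\right) + 397\right) 320 = \left(- \frac{4494}{115} + 397\right) 320 = \frac{41161}{115} \cdot 320 = \frac{2634304}{23}$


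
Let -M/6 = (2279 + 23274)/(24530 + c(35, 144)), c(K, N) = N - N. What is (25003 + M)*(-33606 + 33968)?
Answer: 10089438112/1115 ≈ 9.0488e+6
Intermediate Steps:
c(K, N) = 0
M = -6969/1115 (M = -6*(2279 + 23274)/(24530 + 0) = -153318/24530 = -6*2323/2230 = -6969/1115 ≈ -6.2502)
(25003 + M)*(-33606 + 33968) = (25003 - 6969/1115)*(-33606 + 33968) = (27871376/1115)*362 = 10089438112/1115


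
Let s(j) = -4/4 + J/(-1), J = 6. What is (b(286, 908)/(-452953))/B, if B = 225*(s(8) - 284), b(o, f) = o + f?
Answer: 398/9885699225 ≈ 4.0260e-8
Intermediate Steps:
b(o, f) = f + o
s(j) = -7 (s(j) = -4/4 + 6/(-1) = -4*¼ + 6*(-1) = -1 - 6 = -7)
B = -65475 (B = 225*(-7 - 284) = 225*(-291) = -65475)
(b(286, 908)/(-452953))/B = ((908 + 286)/(-452953))/(-65475) = (1194*(-1/452953))*(-1/65475) = -1194/452953*(-1/65475) = 398/9885699225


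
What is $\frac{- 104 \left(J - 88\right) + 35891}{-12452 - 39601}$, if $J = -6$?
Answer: $- \frac{45667}{52053} \approx -0.87732$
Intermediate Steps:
$\frac{- 104 \left(J - 88\right) + 35891}{-12452 - 39601} = \frac{- 104 \left(-6 - 88\right) + 35891}{-12452 - 39601} = \frac{\left(-104\right) \left(-94\right) + 35891}{-52053} = \left(9776 + 35891\right) \left(- \frac{1}{52053}\right) = 45667 \left(- \frac{1}{52053}\right) = - \frac{45667}{52053}$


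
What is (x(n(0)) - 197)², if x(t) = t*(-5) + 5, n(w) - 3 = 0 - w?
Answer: 42849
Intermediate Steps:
n(w) = 3 - w (n(w) = 3 + (0 - w) = 3 - w)
x(t) = 5 - 5*t (x(t) = -5*t + 5 = 5 - 5*t)
(x(n(0)) - 197)² = ((5 - 5*(3 - 1*0)) - 197)² = ((5 - 5*(3 + 0)) - 197)² = ((5 - 5*3) - 197)² = ((5 - 15) - 197)² = (-10 - 197)² = (-207)² = 42849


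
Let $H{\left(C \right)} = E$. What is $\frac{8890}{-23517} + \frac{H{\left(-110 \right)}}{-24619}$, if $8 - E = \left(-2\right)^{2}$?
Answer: $- \frac{218956978}{578965023} \approx -0.37819$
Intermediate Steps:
$E = 4$ ($E = 8 - \left(-2\right)^{2} = 8 - 4 = 4$)
$H{\left(C \right)} = 4$
$\frac{8890}{-23517} + \frac{H{\left(-110 \right)}}{-24619} = \frac{8890}{-23517} + \frac{4}{-24619} = 8890 \left(- \frac{1}{23517}\right) + 4 \left(- \frac{1}{24619}\right) = - \frac{8890}{23517} - \frac{4}{24619} = - \frac{218956978}{578965023}$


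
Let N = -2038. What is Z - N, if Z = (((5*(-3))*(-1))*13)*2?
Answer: 2428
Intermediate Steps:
Z = 390 (Z = (-15*(-1)*13)*2 = (15*13)*2 = 195*2 = 390)
Z - N = 390 - 1*(-2038) = 390 + 2038 = 2428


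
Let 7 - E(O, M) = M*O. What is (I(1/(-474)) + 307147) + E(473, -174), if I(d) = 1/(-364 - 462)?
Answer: 321690655/826 ≈ 3.8946e+5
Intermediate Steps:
E(O, M) = 7 - M*O
I(d) = -1/826 (I(d) = 1/(-826) = -1/826)
(I(1/(-474)) + 307147) + E(473, -174) = (-1/826 + 307147) + (7 - 1*(-174)*473) = 253703421/826 + (7 + 82302) = 253703421/826 + 82309 = 321690655/826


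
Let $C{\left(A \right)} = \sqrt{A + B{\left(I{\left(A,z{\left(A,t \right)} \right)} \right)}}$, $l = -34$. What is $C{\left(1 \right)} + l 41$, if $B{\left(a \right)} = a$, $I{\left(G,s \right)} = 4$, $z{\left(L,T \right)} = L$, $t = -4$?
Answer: $-1394 + \sqrt{5} \approx -1391.8$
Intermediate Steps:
$C{\left(A \right)} = \sqrt{4 + A}$ ($C{\left(A \right)} = \sqrt{A + 4} = \sqrt{4 + A}$)
$C{\left(1 \right)} + l 41 = \sqrt{4 + 1} - 1394 = \sqrt{5} - 1394 = -1394 + \sqrt{5}$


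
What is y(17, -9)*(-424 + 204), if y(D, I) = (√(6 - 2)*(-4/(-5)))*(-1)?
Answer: 352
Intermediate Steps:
y(D, I) = -8/5 (y(D, I) = (√4*(-4*(-⅕)))*(-1) = (2*(⅘))*(-1) = (8/5)*(-1) = -8/5)
y(17, -9)*(-424 + 204) = -8*(-424 + 204)/5 = -8/5*(-220) = 352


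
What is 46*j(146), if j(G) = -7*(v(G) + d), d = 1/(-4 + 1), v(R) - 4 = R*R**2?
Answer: -3006326918/3 ≈ -1.0021e+9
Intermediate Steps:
v(R) = 4 + R**3 (v(R) = 4 + R*R**2 = 4 + R**3)
d = -1/3 (d = 1/(-3) = -1/3 ≈ -0.33333)
j(G) = -77/3 - 7*G**3 (j(G) = -7*((4 + G**3) - 1/3) = -7*(11/3 + G**3) = -77/3 - 7*G**3)
46*j(146) = 46*(-77/3 - 7*146**3) = 46*(-77/3 - 7*3112136) = 46*(-77/3 - 21784952) = 46*(-65354933/3) = -3006326918/3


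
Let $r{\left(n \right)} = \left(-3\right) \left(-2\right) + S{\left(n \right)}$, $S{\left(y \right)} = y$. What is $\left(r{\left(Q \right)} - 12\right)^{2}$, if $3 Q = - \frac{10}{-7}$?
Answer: $\frac{13456}{441} \approx 30.512$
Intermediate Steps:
$Q = \frac{10}{21}$ ($Q = \frac{\left(-10\right) \frac{1}{-7}}{3} = \frac{\left(-10\right) \left(- \frac{1}{7}\right)}{3} = \frac{1}{3} \cdot \frac{10}{7} = \frac{10}{21} \approx 0.47619$)
$r{\left(n \right)} = 6 + n$ ($r{\left(n \right)} = \left(-3\right) \left(-2\right) + n = 6 + n$)
$\left(r{\left(Q \right)} - 12\right)^{2} = \left(\left(6 + \frac{10}{21}\right) - 12\right)^{2} = \left(\frac{136}{21} - 12\right)^{2} = \left(- \frac{116}{21}\right)^{2} = \frac{13456}{441}$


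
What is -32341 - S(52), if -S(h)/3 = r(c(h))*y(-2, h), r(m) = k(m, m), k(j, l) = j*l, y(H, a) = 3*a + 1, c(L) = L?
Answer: 1241243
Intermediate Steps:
y(H, a) = 1 + 3*a
r(m) = m**2 (r(m) = m*m = m**2)
S(h) = -3*h**2*(1 + 3*h)
-32341 - S(52) = -32341 - 52**2*(-3 - 9*52) = -32341 - 2704*(-3 - 468) = -32341 - 2704*(-471) = -32341 - 1*(-1273584) = -32341 + 1273584 = 1241243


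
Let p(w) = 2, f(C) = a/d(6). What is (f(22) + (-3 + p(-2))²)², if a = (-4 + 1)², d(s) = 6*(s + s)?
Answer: 81/64 ≈ 1.2656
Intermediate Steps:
d(s) = 12*s (d(s) = 6*(2*s) = 12*s)
a = 9 (a = (-3)² = 9)
f(C) = ⅛ (f(C) = 9/((12*6)) = 9/72 = 9*(1/72) = ⅛)
(f(22) + (-3 + p(-2))²)² = (⅛ + (-3 + 2)²)² = (⅛ + (-1)²)² = (⅛ + 1)² = (9/8)² = 81/64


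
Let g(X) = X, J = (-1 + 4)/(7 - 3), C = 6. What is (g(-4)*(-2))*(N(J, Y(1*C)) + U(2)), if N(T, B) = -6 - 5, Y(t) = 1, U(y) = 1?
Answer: -80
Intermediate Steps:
J = 3/4 ≈ 0.75000
N(T, B) = -11
(g(-4)*(-2))*(N(J, Y(1*C)) + U(2)) = (-4*(-2))*(-11 + 1) = 8*(-10) = -80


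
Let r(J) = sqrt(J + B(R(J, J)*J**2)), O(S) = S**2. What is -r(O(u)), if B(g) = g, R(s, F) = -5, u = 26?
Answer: -26*I*sqrt(3379) ≈ -1511.4*I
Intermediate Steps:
r(J) = sqrt(J - 5*J**2)
-r(O(u)) = -sqrt(26**2*(1 - 5*26**2)) = -sqrt(676*(1 - 5*676)) = -sqrt(676*(1 - 3380)) = -sqrt(676*(-3379)) = -sqrt(-2284204) = -26*I*sqrt(3379)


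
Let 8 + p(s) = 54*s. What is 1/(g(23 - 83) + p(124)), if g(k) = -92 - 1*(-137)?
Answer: 1/6733 ≈ 0.00014852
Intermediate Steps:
g(k) = 45 (g(k) = -92 + 137 = 45)
p(s) = -8 + 54*s
1/(g(23 - 83) + p(124)) = 1/(45 + (-8 + 54*124)) = 1/(45 + (-8 + 6696)) = 1/(45 + 6688) = 1/6733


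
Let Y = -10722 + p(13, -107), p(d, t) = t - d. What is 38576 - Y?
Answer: 49418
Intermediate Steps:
Y = -10842 (Y = -10722 + (-107 - 1*13) = -10722 + (-107 - 13) = -10722 - 120 = -10842)
38576 - Y = 38576 - 1*(-10842) = 38576 + 10842 = 49418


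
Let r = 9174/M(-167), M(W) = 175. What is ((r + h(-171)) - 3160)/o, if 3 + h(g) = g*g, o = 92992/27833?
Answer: 15909426299/2034200 ≈ 7821.0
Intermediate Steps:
o = 92992/27833 (o = 92992*(1/27833) = 92992/27833 ≈ 3.3411)
r = 9174/175 ≈ 52.423
h(g) = -3 + g² (h(g) = -3 + g*g = -3 + g²)
((r + h(-171)) - 3160)/o = ((9174/175 + (-3 + (-171)²)) - 3160)/(92992/27833) = ((9174/175 + (-3 + 29241)) - 3160)*(27833/92992) = ((9174/175 + 29238) - 3160)*(27833/92992) = (5125824/175 - 3160)*(27833/92992) = (4572824/175)*(27833/92992) = 15909426299/2034200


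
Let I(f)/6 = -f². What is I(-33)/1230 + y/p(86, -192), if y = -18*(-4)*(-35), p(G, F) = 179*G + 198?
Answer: -2187036/399545 ≈ -5.4738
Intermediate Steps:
p(G, F) = 198 + 179*G
I(f) = -6*f² (I(f) = 6*(-f²) = -6*f²)
y = -2520 (y = 72*(-35) = -2520)
I(-33)/1230 + y/p(86, -192) = -6*(-33)²/1230 - 2520/(198 + 179*86) = -6*1089*(1/1230) - 2520/(198 + 15394) = -6534*1/1230 - 2520/15592 = -1089/205 - 2520*1/15592 = -1089/205 - 315/1949 = -2187036/399545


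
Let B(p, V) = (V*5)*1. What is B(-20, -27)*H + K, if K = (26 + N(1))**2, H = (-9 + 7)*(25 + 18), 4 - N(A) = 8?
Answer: 12094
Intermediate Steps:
B(p, V) = 5*V (B(p, V) = (5*V)*1 = 5*V)
N(A) = -4 (N(A) = 4 - 1*8 = 4 - 8 = -4)
H = -86 (H = -2*43 = -86)
K = 484 (K = (26 - 4)**2 = 22**2 = 484)
B(-20, -27)*H + K = (5*(-27))*(-86) + 484 = -135*(-86) + 484 = 11610 + 484 = 12094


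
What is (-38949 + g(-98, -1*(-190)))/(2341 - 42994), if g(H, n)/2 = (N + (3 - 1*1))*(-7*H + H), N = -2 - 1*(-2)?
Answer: 12199/13551 ≈ 0.90023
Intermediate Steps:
N = 0 (N = -2 + 2 = 0)
g(H, n) = -24*H (g(H, n) = 2*((0 + (3 - 1*1))*(-7*H + H)) = 2*((0 + (3 - 1))*(-6*H)) = 2*((0 + 2)*(-6*H)) = 2*(2*(-6*H)) = 2*(-12*H) = -24*H)
(-38949 + g(-98, -1*(-190)))/(2341 - 42994) = (-38949 - 24*(-98))/(2341 - 42994) = (-38949 + 2352)/(-40653) = -36597*(-1/40653) = 12199/13551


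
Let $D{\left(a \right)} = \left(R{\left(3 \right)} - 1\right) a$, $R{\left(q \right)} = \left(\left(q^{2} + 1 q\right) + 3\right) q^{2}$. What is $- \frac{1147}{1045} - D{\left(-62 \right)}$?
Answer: $\frac{8680713}{1045} \approx 8306.9$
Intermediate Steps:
$R{\left(q \right)} = q^{2} \left(3 + q + q^{2}\right)$ ($R{\left(q \right)} = \left(\left(q^{2} + q\right) + 3\right) q^{2} = \left(\left(q + q^{2}\right) + 3\right) q^{2} = \left(3 + q + q^{2}\right) q^{2} = q^{2} \left(3 + q + q^{2}\right)$)
$D{\left(a \right)} = 134 a$ ($D{\left(a \right)} = \left(3^{2} \left(3 + 3 + 3^{2}\right) - 1\right) a = \left(9 \left(3 + 3 + 9\right) - 1\right) a = \left(9 \cdot 15 - 1\right) a = \left(135 - 1\right) a = 134 a$)
$- \frac{1147}{1045} - D{\left(-62 \right)} = - \frac{1147}{1045} - 134 \left(-62\right) = \left(-1147\right) \frac{1}{1045} - -8308 = - \frac{1147}{1045} + 8308 = \frac{8680713}{1045}$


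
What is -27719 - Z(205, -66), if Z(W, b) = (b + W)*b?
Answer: -18545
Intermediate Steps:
Z(W, b) = b*(W + b) (Z(W, b) = (W + b)*b = b*(W + b))
-27719 - Z(205, -66) = -27719 - (-66)*(205 - 66) = -27719 - (-66)*139 = -27719 - 1*(-9174) = -27719 + 9174 = -18545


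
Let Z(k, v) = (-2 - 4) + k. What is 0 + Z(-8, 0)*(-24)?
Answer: 336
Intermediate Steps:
Z(k, v) = -6 + k
0 + Z(-8, 0)*(-24) = 0 + (-6 - 8)*(-24) = 0 - 14*(-24) = 0 + 336 = 336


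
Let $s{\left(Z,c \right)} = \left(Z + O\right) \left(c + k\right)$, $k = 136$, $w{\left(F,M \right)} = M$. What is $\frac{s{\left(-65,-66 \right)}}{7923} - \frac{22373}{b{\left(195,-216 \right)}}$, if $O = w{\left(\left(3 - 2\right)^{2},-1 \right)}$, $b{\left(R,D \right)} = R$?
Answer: $- \frac{4568261}{39615} \approx -115.32$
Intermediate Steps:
$O = -1$
$s{\left(Z,c \right)} = \left(-1 + Z\right) \left(136 + c\right)$ ($s{\left(Z,c \right)} = \left(Z - 1\right) \left(c + 136\right) = \left(-1 + Z\right) \left(136 + c\right)$)
$\frac{s{\left(-65,-66 \right)}}{7923} - \frac{22373}{b{\left(195,-216 \right)}} = \frac{-136 - -66 + 136 \left(-65\right) - -4290}{7923} - \frac{22373}{195} = \left(-136 + 66 - 8840 + 4290\right) \frac{1}{7923} - \frac{1721}{15} = \left(-4620\right) \frac{1}{7923} - \frac{1721}{15} = - \frac{1540}{2641} - \frac{1721}{15} = - \frac{4568261}{39615}$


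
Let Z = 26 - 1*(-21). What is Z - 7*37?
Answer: -212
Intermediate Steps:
Z = 47 (Z = 26 + 21 = 47)
Z - 7*37 = 47 - 7*37 = 47 - 259 = -212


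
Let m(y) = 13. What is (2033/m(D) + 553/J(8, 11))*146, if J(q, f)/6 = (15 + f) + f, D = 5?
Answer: 33471595/1443 ≈ 23196.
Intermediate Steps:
J(q, f) = 90 + 12*f (J(q, f) = 6*((15 + f) + f) = 6*(15 + 2*f) = 90 + 12*f)
(2033/m(D) + 553/J(8, 11))*146 = (2033/13 + 553/(90 + 12*11))*146 = (2033*(1/13) + 553/(90 + 132))*146 = (2033/13 + 553/222)*146 = (458515/2886)*146 = 33471595/1443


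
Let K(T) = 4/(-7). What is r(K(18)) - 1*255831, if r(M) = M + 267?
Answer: -1788952/7 ≈ -2.5556e+5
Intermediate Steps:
K(T) = -4/7 (K(T) = 4*(-⅐) = -4/7)
r(M) = 267 + M
r(K(18)) - 1*255831 = (267 - 4/7) - 1*255831 = 1865/7 - 255831 = -1788952/7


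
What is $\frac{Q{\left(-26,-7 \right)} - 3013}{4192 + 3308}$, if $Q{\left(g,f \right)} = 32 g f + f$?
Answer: $\frac{701}{1875} \approx 0.37387$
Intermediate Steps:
$Q{\left(g,f \right)} = f + 32 f g$ ($Q{\left(g,f \right)} = 32 f g + f = f + 32 f g$)
$\frac{Q{\left(-26,-7 \right)} - 3013}{4192 + 3308} = \frac{- 7 \left(1 + 32 \left(-26\right)\right) - 3013}{4192 + 3308} = \frac{- 7 \left(1 - 832\right) - 3013}{7500} = \left(\left(-7\right) \left(-831\right) - 3013\right) \frac{1}{7500} = \left(5817 - 3013\right) \frac{1}{7500} = 2804 \cdot \frac{1}{7500} = \frac{701}{1875}$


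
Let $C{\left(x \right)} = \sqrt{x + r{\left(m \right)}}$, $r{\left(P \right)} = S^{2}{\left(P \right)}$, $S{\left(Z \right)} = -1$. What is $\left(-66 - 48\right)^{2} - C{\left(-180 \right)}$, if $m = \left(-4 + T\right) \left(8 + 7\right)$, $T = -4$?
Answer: $12996 - i \sqrt{179} \approx 12996.0 - 13.379 i$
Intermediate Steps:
$m = -120$ ($m = \left(-4 - 4\right) \left(8 + 7\right) = \left(-8\right) 15 = -120$)
$r{\left(P \right)} = 1$ ($r{\left(P \right)} = \left(-1\right)^{2} = 1$)
$C{\left(x \right)} = \sqrt{1 + x}$ ($C{\left(x \right)} = \sqrt{x + 1} = \sqrt{1 + x}$)
$\left(-66 - 48\right)^{2} - C{\left(-180 \right)} = \left(-66 - 48\right)^{2} - \sqrt{1 - 180} = \left(-114\right)^{2} - \sqrt{-179} = 12996 - i \sqrt{179}$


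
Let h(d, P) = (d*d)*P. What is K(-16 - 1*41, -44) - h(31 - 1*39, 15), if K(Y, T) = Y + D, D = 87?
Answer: -930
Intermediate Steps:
K(Y, T) = 87 + Y (K(Y, T) = Y + 87 = 87 + Y)
h(d, P) = P*d² (h(d, P) = d²*P = P*d²)
K(-16 - 1*41, -44) - h(31 - 1*39, 15) = (87 + (-16 - 1*41)) - 15*(31 - 1*39)² = (87 + (-16 - 41)) - 15*(31 - 39)² = (87 - 57) - 15*(-8)² = 30 - 15*64 = 30 - 1*960 = 30 - 960 = -930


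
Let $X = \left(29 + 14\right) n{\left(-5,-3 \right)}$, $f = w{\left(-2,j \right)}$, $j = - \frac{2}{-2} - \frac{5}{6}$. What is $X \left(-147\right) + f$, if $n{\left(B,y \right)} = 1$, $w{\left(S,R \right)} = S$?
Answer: $-6323$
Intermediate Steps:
$j = \frac{1}{6}$ ($j = \left(-2\right) \left(- \frac{1}{2}\right) - \frac{5}{6} = 1 - \frac{5}{6} = \frac{1}{6} \approx 0.16667$)
$f = -2$
$X = 43$ ($X = \left(29 + 14\right) 1 = 43 \cdot 1 = 43$)
$X \left(-147\right) + f = 43 \left(-147\right) - 2 = -6321 - 2 = -6323$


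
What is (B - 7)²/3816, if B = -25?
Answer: 128/477 ≈ 0.26834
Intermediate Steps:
(B - 7)²/3816 = (-25 - 7)²/3816 = (-32)²*(1/3816) = 1024*(1/3816) = 128/477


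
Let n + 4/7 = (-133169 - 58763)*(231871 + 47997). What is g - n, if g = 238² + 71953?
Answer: 376010275015/7 ≈ 5.3716e+10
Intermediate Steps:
g = 128597 (g = 56644 + 71953 = 128597)
n = -376009374836/7 (n = -4/7 + (-133169 - 58763)*(231871 + 47997) = -4/7 - 191932*279868 = -4/7 - 53715624976 = -376009374836/7 ≈ -5.3716e+10)
g - n = 128597 - 1*(-376009374836/7) = 128597 + 376009374836/7 = 376010275015/7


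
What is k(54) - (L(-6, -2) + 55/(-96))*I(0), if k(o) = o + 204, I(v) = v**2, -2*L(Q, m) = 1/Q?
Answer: 258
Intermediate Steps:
L(Q, m) = -1/(2*Q)
k(o) = 204 + o
k(54) - (L(-6, -2) + 55/(-96))*I(0) = (204 + 54) - (-1/2/(-6) + 55/(-96))*0**2 = 258 - (-1/2*(-1/6) + 55*(-1/96))*0 = 258 - (1/12 - 55/96)*0 = 258 - (-47)*0/96 = 258 - 1*0 = 258 + 0 = 258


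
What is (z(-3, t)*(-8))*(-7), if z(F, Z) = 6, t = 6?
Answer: 336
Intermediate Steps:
(z(-3, t)*(-8))*(-7) = (6*(-8))*(-7) = -48*(-7) = 336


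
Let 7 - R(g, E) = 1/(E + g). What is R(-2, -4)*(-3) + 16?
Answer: -11/2 ≈ -5.5000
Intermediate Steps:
R(g, E) = 7 - 1/(E + g)
R(-2, -4)*(-3) + 16 = ((-1 + 7*(-4) + 7*(-2))/(-4 - 2))*(-3) + 16 = ((-1 - 28 - 14)/(-6))*(-3) + 16 = -1/6*(-43)*(-3) + 16 = (43/6)*(-3) + 16 = -43/2 + 16 = -11/2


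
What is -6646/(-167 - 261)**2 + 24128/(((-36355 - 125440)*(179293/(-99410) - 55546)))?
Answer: -45671671680389153/1258943520450769368 ≈ -0.036278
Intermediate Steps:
-6646/(-167 - 261)**2 + 24128/(((-36355 - 125440)*(179293/(-99410) - 55546))) = -6646/((-428)**2) + 24128/((-161795*(179293*(-1/99410) - 55546))) = -6646/183184 + 24128/((-161795*(-179293/99410 - 55546))) = -6646*1/183184 + 24128/((-161795*(-5522007153/99410))) = -3323/91592 + 24128/(178686629463927/19882) = -3323/91592 + 24128*(19882/178686629463927) = -3323/91592 + 36900992/13745125343379 = -45671671680389153/1258943520450769368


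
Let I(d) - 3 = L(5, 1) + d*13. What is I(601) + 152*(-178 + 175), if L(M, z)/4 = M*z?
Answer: 7380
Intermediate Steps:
L(M, z) = 4*M*z (L(M, z) = 4*(M*z) = 4*M*z)
I(d) = 23 + 13*d (I(d) = 3 + (4*5*1 + d*13) = 3 + (20 + 13*d) = 23 + 13*d)
I(601) + 152*(-178 + 175) = (23 + 13*601) + 152*(-178 + 175) = (23 + 7813) + 152*(-3) = 7836 - 456 = 7380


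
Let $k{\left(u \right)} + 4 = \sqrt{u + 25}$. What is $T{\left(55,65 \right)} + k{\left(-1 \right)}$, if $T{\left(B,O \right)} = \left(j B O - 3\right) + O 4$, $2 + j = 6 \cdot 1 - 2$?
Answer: $7403 + 2 \sqrt{6} \approx 7407.9$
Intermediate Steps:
$k{\left(u \right)} = -4 + \sqrt{25 + u}$ ($k{\left(u \right)} = -4 + \sqrt{u + 25} = -4 + \sqrt{25 + u}$)
$j = 2$ ($j = -2 + \left(6 \cdot 1 - 2\right) = -2 + \left(6 - 2\right) = -2 + 4 = 2$)
$T{\left(B,O \right)} = -3 + 4 O + 2 B O$ ($T{\left(B,O \right)} = \left(2 B O - 3\right) + O 4 = \left(2 B O - 3\right) + 4 O = \left(-3 + 2 B O\right) + 4 O = -3 + 4 O + 2 B O$)
$T{\left(55,65 \right)} + k{\left(-1 \right)} = \left(-3 + 4 \cdot 65 + 2 \cdot 55 \cdot 65\right) - \left(4 - \sqrt{25 - 1}\right) = \left(-3 + 260 + 7150\right) - \left(4 - \sqrt{24}\right) = 7407 - \left(4 - 2 \sqrt{6}\right) = 7403 + 2 \sqrt{6}$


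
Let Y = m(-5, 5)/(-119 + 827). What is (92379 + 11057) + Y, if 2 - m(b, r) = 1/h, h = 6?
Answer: 439396139/4248 ≈ 1.0344e+5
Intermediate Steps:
m(b, r) = 11/6 (m(b, r) = 2 - 1/6 = 2 - 1*⅙ = 2 - ⅙ = 11/6)
Y = 11/4248 (Y = 11/(6*(-119 + 827)) = (11/6)/708 = (11/6)*(1/708) = 11/4248 ≈ 0.0025895)
(92379 + 11057) + Y = (92379 + 11057) + 11/4248 = 103436 + 11/4248 = 439396139/4248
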